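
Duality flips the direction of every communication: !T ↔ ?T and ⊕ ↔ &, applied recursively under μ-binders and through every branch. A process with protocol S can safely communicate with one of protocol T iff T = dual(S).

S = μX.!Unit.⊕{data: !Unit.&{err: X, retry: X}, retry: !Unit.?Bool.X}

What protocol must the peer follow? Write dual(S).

μX = μX  (binder kept)
  !Unit = ?Unit
    ⊕{data,retry} = &{data,retry}  (select→offer)
      • data:
        !Unit = ?Unit
          &{err,retry} = ⊕{err,retry}  (&→⊕)
            • err:
              dual(X) = X
            • retry:
              dual(X) = X
      • retry:
        !Unit = ?Unit
          ?Bool = !Bool
            dual(X) = X

μX.?Unit.&{data: ?Unit.⊕{err: X, retry: X}, retry: ?Unit.!Bool.X}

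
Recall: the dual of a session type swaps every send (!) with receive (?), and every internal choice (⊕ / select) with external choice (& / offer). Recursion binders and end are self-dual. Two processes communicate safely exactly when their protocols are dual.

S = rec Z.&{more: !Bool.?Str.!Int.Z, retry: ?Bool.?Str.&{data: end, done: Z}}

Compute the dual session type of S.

rec Z = rec Z  (μ self-dual)
  &{more,retry} = +{more,retry}  (offer→select)
    • more:
      !Bool = ?Bool
        ?Str = !Str
          !Int = ?Int
            dual(Z) = Z
    • retry:
      ?Bool = !Bool
        ?Str = !Str
          &{data,done} = +{data,done}  (offer→select)
            • data:
              dual(end) = end
            • done:
              dual(Z) = Z

rec Z.+{more: ?Bool.!Str.?Int.Z, retry: !Bool.!Str.+{data: end, done: Z}}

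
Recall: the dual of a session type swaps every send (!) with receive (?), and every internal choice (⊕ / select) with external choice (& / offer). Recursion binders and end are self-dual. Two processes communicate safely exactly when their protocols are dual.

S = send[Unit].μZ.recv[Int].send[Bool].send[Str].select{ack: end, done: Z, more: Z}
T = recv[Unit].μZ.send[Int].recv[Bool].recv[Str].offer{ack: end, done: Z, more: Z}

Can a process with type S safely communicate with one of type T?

YES

send[Unit] | recv[Unit]  ✓
  μZ | μZ  ✓ (rec unchanged)
    recv[Int] | send[Int]  ✓
      send[Bool] | recv[Bool]  ✓
        send[Str] | recv[Str]  ✓
          select{ack,done,more} | offer{ack,done,more}  ✓ labels match
            • ack:
              end | end  ✓
            • done:
              Z | Z  ✓
            • more:
              Z | Z  ✓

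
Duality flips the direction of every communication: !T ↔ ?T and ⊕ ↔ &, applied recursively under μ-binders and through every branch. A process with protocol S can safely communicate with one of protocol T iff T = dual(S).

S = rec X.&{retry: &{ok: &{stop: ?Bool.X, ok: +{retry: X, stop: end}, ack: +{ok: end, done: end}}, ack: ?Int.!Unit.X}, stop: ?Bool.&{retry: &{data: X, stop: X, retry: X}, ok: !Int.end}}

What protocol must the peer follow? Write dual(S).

rec X ↦ rec X  (μ self-dual)
  &{retry,stop} ↦ +{retry,stop}  (external→internal)
    [retry]
      &{ok,ack} ↦ +{ok,ack}  (external→internal)
        [ok]
          &{stop,ok,ack} ↦ +{stop,ok,ack}  (external→internal)
            [stop]
              ?Bool ↦ !Bool
                dual(X) = X
            [ok]
              +{retry,stop} ↦ &{retry,stop}  (⊕→&)
                [retry]
                  dual(X) = X
                [stop]
                  dual(end) = end
            [ack]
              +{ok,done} ↦ &{ok,done}  (⊕→&)
                [ok]
                  dual(end) = end
                [done]
                  dual(end) = end
        [ack]
          ?Int ↦ !Int
            !Unit ↦ ?Unit
              dual(X) = X
    [stop]
      ?Bool ↦ !Bool
        &{retry,ok} ↦ +{retry,ok}  (external→internal)
          [retry]
            &{data,stop,retry} ↦ +{data,stop,retry}  (external→internal)
              [data]
                dual(X) = X
              [stop]
                dual(X) = X
              [retry]
                dual(X) = X
          [ok]
            !Int ↦ ?Int
              dual(end) = end

rec X.+{retry: +{ok: +{stop: !Bool.X, ok: &{retry: X, stop: end}, ack: &{ok: end, done: end}}, ack: !Int.?Unit.X}, stop: !Bool.+{retry: +{data: X, stop: X, retry: X}, ok: ?Int.end}}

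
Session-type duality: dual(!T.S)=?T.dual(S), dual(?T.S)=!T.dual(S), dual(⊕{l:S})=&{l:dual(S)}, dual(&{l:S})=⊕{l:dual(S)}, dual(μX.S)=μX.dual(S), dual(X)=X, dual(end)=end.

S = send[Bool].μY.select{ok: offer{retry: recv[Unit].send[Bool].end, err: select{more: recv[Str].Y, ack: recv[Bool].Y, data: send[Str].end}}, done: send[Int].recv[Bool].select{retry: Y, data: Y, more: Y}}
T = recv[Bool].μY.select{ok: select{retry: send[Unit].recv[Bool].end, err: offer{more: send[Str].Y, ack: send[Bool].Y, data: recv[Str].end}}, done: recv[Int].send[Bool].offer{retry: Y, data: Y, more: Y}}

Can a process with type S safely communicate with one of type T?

NO

send[Bool] | recv[Bool]  ✓
  μY | μY  ✓ (μ self-dual)
    select{ok,done} | select{ok,done}  ✗ choice polarity not flipped — not dual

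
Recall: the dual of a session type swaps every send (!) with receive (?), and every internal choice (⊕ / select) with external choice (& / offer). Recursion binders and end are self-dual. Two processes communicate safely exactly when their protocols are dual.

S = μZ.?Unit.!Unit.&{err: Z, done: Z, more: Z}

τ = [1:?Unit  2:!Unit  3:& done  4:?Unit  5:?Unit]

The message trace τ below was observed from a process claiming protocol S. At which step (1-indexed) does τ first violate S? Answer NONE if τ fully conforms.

@1 ?Unit  ✓  residual = !Unit.&{err: μZ.…, done: μZ.…, more: μZ.…}
@2 !Unit  ✓  residual = &{err: μZ.…, done: μZ.…, more: μZ.…}
@3 & done  ✓  residual = μZ.…
@4 ?Unit  ✓  residual = !Unit.&{err: μZ.…, done: μZ.…, more: μZ.…}
@5 got ?Unit, protocol expects !Unit  ✗

5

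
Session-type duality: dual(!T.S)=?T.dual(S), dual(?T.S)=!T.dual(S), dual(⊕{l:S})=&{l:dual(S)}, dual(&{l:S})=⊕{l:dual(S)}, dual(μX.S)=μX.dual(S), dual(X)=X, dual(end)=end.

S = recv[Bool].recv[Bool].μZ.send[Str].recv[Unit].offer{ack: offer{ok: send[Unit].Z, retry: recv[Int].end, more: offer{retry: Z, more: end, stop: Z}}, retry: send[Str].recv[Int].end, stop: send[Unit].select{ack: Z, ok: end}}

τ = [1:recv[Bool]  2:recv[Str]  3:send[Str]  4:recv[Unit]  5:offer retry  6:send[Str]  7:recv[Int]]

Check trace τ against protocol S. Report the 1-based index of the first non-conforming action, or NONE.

2

step 1: recv[Bool]  match  state: recv[Bool].μZ.…
step 2: got recv[Str], protocol expects recv[Bool]  ✗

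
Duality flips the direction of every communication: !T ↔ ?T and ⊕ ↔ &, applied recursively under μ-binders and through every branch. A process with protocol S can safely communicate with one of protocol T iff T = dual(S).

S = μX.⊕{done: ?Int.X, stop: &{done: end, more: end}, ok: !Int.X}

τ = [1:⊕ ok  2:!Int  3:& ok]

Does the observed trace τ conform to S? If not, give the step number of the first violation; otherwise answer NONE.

@1 ⊕ ok  ok  state: !Int.μX.…
@2 !Int  ok  state: μX.…
@3 got & ok, protocol expects ⊕ done or ⊕ stop or ⊕ ok  ✗

3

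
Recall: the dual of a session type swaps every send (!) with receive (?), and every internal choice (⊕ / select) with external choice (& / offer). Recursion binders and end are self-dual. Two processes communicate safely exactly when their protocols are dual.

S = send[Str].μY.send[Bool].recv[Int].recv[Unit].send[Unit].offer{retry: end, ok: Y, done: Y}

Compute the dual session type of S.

send[Str] → recv[Str]
  μY → μY  (binder kept)
    send[Bool] → recv[Bool]
      recv[Int] → send[Int]
        recv[Unit] → send[Unit]
          send[Unit] → recv[Unit]
            offer{retry,ok,done} → select{retry,ok,done}  (&→⊕)
              case retry:
                end self-dual
              case ok:
                Y self-dual
              case done:
                Y self-dual

recv[Str].μY.recv[Bool].send[Int].send[Unit].recv[Unit].select{retry: end, ok: Y, done: Y}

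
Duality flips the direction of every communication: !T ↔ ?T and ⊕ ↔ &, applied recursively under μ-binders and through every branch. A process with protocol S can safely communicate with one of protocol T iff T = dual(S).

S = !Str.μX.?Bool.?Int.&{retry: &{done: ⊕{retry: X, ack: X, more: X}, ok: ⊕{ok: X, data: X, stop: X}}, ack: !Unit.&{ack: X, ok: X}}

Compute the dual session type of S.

?Str.μX.!Bool.!Int.⊕{retry: ⊕{done: &{retry: X, ack: X, more: X}, ok: &{ok: X, data: X, stop: X}}, ack: ?Unit.⊕{ack: X, ok: X}}

!Str = ?Str
  μX = μX  (μ self-dual)
    ?Bool = !Bool
      ?Int = !Int
        &{retry,ack} = ⊕{retry,ack}  (offer→select)
          [retry]
            &{done,ok} = ⊕{done,ok}  (offer→select)
              [done]
                ⊕{retry,ack,more} = &{retry,ack,more}  (select→offer)
                  [retry]
                    X ↦ X
                  [ack]
                    X ↦ X
                  [more]
                    X ↦ X
              [ok]
                ⊕{ok,data,stop} = &{ok,data,stop}  (select→offer)
                  [ok]
                    X ↦ X
                  [data]
                    X ↦ X
                  [stop]
                    X ↦ X
          [ack]
            !Unit = ?Unit
              &{ack,ok} = ⊕{ack,ok}  (offer→select)
                [ack]
                  X ↦ X
                [ok]
                  X ↦ X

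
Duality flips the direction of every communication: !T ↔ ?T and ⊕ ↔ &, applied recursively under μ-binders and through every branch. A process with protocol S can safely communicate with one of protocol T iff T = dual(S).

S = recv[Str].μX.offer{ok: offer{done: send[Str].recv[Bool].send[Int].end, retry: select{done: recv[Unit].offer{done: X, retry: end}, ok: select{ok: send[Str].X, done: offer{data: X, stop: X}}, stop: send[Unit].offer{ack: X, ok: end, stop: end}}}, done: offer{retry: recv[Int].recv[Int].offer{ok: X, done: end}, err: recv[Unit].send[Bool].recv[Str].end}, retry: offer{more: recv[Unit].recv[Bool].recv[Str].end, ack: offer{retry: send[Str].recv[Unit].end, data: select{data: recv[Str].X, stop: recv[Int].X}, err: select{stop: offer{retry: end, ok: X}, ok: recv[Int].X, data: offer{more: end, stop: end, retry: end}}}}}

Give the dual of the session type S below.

recv[Str] = send[Str]
  μX = μX  (rec unchanged)
    offer{ok,done,retry} = select{ok,done,retry}  (offer→select)
      • ok:
        offer{done,retry} = select{done,retry}  (offer→select)
          • done:
            send[Str] = recv[Str]
              recv[Bool] = send[Bool]
                send[Int] = recv[Int]
                  end self-dual
          • retry:
            select{done,ok,stop} = offer{done,ok,stop}  (⊕→&)
              • done:
                recv[Unit] = send[Unit]
                  offer{done,retry} = select{done,retry}  (offer→select)
                    • done:
                      X self-dual
                    • retry:
                      end self-dual
              • ok:
                select{ok,done} = offer{ok,done}  (⊕→&)
                  • ok:
                    send[Str] = recv[Str]
                      X self-dual
                  • done:
                    offer{data,stop} = select{data,stop}  (offer→select)
                      • data:
                        X self-dual
                      • stop:
                        X self-dual
              • stop:
                send[Unit] = recv[Unit]
                  offer{ack,ok,stop} = select{ack,ok,stop}  (offer→select)
                    • ack:
                      X self-dual
                    • ok:
                      end self-dual
                    • stop:
                      end self-dual
      • done:
        offer{retry,err} = select{retry,err}  (offer→select)
          • retry:
            recv[Int] = send[Int]
              recv[Int] = send[Int]
                offer{ok,done} = select{ok,done}  (offer→select)
                  • ok:
                    X self-dual
                  • done:
                    end self-dual
          • err:
            recv[Unit] = send[Unit]
              send[Bool] = recv[Bool]
                recv[Str] = send[Str]
                  end self-dual
      • retry:
        offer{more,ack} = select{more,ack}  (offer→select)
          • more:
            recv[Unit] = send[Unit]
              recv[Bool] = send[Bool]
                recv[Str] = send[Str]
                  end self-dual
          • ack:
            offer{retry,data,err} = select{retry,data,err}  (offer→select)
              • retry:
                send[Str] = recv[Str]
                  recv[Unit] = send[Unit]
                    end self-dual
              • data:
                select{data,stop} = offer{data,stop}  (⊕→&)
                  • data:
                    recv[Str] = send[Str]
                      X self-dual
                  • stop:
                    recv[Int] = send[Int]
                      X self-dual
              • err:
                select{stop,ok,data} = offer{stop,ok,data}  (⊕→&)
                  • stop:
                    offer{retry,ok} = select{retry,ok}  (offer→select)
                      • retry:
                        end self-dual
                      • ok:
                        X self-dual
                  • ok:
                    recv[Int] = send[Int]
                      X self-dual
                  • data:
                    offer{more,stop,retry} = select{more,stop,retry}  (offer→select)
                      • more:
                        end self-dual
                      • stop:
                        end self-dual
                      • retry:
                        end self-dual

send[Str].μX.select{ok: select{done: recv[Str].send[Bool].recv[Int].end, retry: offer{done: send[Unit].select{done: X, retry: end}, ok: offer{ok: recv[Str].X, done: select{data: X, stop: X}}, stop: recv[Unit].select{ack: X, ok: end, stop: end}}}, done: select{retry: send[Int].send[Int].select{ok: X, done: end}, err: send[Unit].recv[Bool].send[Str].end}, retry: select{more: send[Unit].send[Bool].send[Str].end, ack: select{retry: recv[Str].send[Unit].end, data: offer{data: send[Str].X, stop: send[Int].X}, err: offer{stop: select{retry: end, ok: X}, ok: send[Int].X, data: select{more: end, stop: end, retry: end}}}}}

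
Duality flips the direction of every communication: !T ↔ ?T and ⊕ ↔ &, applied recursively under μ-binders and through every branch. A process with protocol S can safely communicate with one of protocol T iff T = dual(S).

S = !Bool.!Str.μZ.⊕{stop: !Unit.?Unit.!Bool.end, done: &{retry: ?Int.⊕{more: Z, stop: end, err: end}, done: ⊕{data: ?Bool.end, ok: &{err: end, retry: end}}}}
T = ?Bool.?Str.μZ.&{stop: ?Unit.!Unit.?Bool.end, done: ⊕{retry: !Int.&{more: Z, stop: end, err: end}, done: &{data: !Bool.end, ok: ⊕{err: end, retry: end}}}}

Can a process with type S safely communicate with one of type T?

!Bool vs ?Bool  match
  !Str vs ?Str  match
    μZ vs μZ  match (μ self-dual)
      ⊕{stop,done} vs &{stop,done}  match label sets agree
        case stop:
          !Unit vs ?Unit  match
            ?Unit vs !Unit  match
              !Bool vs ?Bool  match
                end vs end  match
        case done:
          &{retry,done} vs ⊕{retry,done}  match label sets agree
            case retry:
              ?Int vs !Int  match
                ⊕{more,stop,err} vs &{more,stop,err}  match label sets agree
                  case more:
                    Z vs Z  match
                  case stop:
                    end vs end  match
                  case err:
                    end vs end  match
            case done:
              ⊕{data,ok} vs &{data,ok}  match label sets agree
                case data:
                  ?Bool vs !Bool  match
                    end vs end  match
                case ok:
                  &{err,retry} vs ⊕{err,retry}  match label sets agree
                    case err:
                      end vs end  match
                    case retry:
                      end vs end  match

YES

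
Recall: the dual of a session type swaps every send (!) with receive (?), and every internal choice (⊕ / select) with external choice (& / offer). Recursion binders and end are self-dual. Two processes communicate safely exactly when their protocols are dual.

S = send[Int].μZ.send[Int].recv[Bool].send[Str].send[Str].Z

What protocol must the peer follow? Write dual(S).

send[Int] ↦ recv[Int]
  μZ ↦ μZ  (rec unchanged)
    send[Int] ↦ recv[Int]
      recv[Bool] ↦ send[Bool]
        send[Str] ↦ recv[Str]
          send[Str] ↦ recv[Str]
            dual(Z) = Z

recv[Int].μZ.recv[Int].send[Bool].recv[Str].recv[Str].Z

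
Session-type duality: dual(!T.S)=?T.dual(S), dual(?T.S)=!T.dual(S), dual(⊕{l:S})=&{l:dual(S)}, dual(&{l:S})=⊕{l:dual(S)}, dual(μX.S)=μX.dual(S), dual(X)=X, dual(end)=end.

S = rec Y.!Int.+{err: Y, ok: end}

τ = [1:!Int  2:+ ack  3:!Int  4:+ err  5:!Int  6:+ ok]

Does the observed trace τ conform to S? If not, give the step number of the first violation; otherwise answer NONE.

step 1: !Int  match  cont: +{err: rec Y.…, ok: end}
step 2: got + ack, protocol expects + err or + ok  ✗

2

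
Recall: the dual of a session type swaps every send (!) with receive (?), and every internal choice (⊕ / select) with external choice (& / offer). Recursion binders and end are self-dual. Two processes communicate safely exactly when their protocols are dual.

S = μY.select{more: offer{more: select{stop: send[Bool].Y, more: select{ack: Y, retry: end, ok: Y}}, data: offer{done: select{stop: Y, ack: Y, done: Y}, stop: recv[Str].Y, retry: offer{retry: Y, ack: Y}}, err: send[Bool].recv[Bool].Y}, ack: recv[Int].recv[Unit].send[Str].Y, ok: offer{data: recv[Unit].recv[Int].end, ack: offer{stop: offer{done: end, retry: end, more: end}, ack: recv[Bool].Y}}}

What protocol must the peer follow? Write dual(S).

μY.offer{more: select{more: offer{stop: recv[Bool].Y, more: offer{ack: Y, retry: end, ok: Y}}, data: select{done: offer{stop: Y, ack: Y, done: Y}, stop: send[Str].Y, retry: select{retry: Y, ack: Y}}, err: recv[Bool].send[Bool].Y}, ack: send[Int].send[Unit].recv[Str].Y, ok: select{data: send[Unit].send[Int].end, ack: select{stop: select{done: end, retry: end, more: end}, ack: send[Bool].Y}}}

μY ↦ μY  (binder kept)
  select{more,ack,ok} ↦ offer{more,ack,ok}  (⊕→&)
    • more:
      offer{more,data,err} ↦ select{more,data,err}  (&→⊕)
        • more:
          select{stop,more} ↦ offer{stop,more}  (⊕→&)
            • stop:
              send[Bool] ↦ recv[Bool]
                Y self-dual
            • more:
              select{ack,retry,ok} ↦ offer{ack,retry,ok}  (⊕→&)
                • ack:
                  Y self-dual
                • retry:
                  end self-dual
                • ok:
                  Y self-dual
        • data:
          offer{done,stop,retry} ↦ select{done,stop,retry}  (&→⊕)
            • done:
              select{stop,ack,done} ↦ offer{stop,ack,done}  (⊕→&)
                • stop:
                  Y self-dual
                • ack:
                  Y self-dual
                • done:
                  Y self-dual
            • stop:
              recv[Str] ↦ send[Str]
                Y self-dual
            • retry:
              offer{retry,ack} ↦ select{retry,ack}  (&→⊕)
                • retry:
                  Y self-dual
                • ack:
                  Y self-dual
        • err:
          send[Bool] ↦ recv[Bool]
            recv[Bool] ↦ send[Bool]
              Y self-dual
    • ack:
      recv[Int] ↦ send[Int]
        recv[Unit] ↦ send[Unit]
          send[Str] ↦ recv[Str]
            Y self-dual
    • ok:
      offer{data,ack} ↦ select{data,ack}  (&→⊕)
        • data:
          recv[Unit] ↦ send[Unit]
            recv[Int] ↦ send[Int]
              end self-dual
        • ack:
          offer{stop,ack} ↦ select{stop,ack}  (&→⊕)
            • stop:
              offer{done,retry,more} ↦ select{done,retry,more}  (&→⊕)
                • done:
                  end self-dual
                • retry:
                  end self-dual
                • more:
                  end self-dual
            • ack:
              recv[Bool] ↦ send[Bool]
                Y self-dual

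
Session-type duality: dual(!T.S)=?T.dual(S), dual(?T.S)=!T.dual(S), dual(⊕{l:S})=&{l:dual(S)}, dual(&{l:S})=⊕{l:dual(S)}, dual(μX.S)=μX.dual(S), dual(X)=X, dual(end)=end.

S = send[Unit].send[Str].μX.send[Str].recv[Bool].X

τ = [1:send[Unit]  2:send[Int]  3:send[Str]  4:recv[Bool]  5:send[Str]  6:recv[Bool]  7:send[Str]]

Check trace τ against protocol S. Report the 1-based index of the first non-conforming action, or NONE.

2

[1] send[Unit]  ✓  now at send[Str].μX.…
[2] got send[Int], protocol expects send[Str]  ✗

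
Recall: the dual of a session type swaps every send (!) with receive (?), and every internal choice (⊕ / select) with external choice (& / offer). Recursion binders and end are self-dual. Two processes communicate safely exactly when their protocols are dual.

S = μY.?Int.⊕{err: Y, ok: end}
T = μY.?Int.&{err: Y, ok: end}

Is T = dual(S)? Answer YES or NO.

NO

μY vs μY  ok (binder kept)
  ?Int vs ?Int  ✗ same direction on both sides — not dual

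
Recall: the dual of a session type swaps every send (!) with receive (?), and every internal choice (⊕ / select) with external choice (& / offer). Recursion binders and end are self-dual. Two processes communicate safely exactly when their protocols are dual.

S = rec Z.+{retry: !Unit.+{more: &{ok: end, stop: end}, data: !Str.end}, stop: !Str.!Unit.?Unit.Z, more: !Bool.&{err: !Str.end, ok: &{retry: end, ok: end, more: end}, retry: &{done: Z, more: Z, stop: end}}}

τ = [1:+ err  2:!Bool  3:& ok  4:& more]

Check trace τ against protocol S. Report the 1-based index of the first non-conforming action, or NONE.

step 1: got + err, protocol expects + retry or + stop or + more  ✗

1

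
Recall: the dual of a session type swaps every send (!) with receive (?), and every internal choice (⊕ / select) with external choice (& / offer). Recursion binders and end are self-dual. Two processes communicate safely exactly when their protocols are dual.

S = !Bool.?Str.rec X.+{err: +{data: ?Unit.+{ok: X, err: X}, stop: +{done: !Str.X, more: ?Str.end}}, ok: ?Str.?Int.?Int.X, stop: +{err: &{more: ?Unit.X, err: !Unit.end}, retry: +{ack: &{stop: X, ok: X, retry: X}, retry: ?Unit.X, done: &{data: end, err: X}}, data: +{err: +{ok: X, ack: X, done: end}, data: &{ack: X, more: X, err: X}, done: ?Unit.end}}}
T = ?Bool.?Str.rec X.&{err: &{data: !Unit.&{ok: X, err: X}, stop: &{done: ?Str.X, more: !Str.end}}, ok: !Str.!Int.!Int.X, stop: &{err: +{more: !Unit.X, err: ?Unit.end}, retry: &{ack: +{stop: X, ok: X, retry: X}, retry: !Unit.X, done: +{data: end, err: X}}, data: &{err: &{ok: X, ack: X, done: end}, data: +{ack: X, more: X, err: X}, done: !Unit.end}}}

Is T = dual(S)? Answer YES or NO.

!Bool | ?Bool  ok
  ?Str | ?Str  ✗ same direction on both sides — not dual

NO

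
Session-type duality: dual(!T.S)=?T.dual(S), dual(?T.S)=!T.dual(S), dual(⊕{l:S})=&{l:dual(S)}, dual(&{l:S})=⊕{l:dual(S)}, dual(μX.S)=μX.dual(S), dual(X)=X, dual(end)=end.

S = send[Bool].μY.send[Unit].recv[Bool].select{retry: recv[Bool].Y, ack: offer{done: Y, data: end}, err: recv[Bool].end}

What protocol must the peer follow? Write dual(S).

recv[Bool].μY.recv[Unit].send[Bool].offer{retry: send[Bool].Y, ack: select{done: Y, data: end}, err: send[Bool].end}

send[Bool] → recv[Bool]
  μY → μY  (binder kept)
    send[Unit] → recv[Unit]
      recv[Bool] → send[Bool]
        select{retry,ack,err} → offer{retry,ack,err}  (internal→external)
          case retry:
            recv[Bool] → send[Bool]
              dual(Y) = Y
          case ack:
            offer{done,data} → select{done,data}  (offer→select)
              case done:
                dual(Y) = Y
              case data:
                dual(end) = end
          case err:
            recv[Bool] → send[Bool]
              dual(end) = end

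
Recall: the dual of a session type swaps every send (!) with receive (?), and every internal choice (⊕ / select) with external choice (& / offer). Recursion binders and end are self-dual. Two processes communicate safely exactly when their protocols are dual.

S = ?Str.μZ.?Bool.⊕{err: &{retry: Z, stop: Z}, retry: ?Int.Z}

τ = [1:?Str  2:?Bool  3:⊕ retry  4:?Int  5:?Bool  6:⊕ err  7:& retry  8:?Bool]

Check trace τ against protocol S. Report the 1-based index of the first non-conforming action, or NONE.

step 1: ?Str  ✓  cont: μZ.…
step 2: ?Bool  ✓  cont: ⊕{err: &{retry: μZ.…, stop: μZ.…}, retry: ?Int.μZ.…}
step 3: ⊕ retry  ✓  cont: ?Int.μZ.…
step 4: ?Int  ✓  cont: μZ.…
step 5: ?Bool  ✓  cont: ⊕{err: &{retry: μZ.…, stop: μZ.…}, retry: ?Int.μZ.…}
step 6: ⊕ err  ✓  cont: &{retry: μZ.…, stop: μZ.…}
step 7: & retry  ✓  cont: μZ.…
step 8: ?Bool  ✓  cont: ⊕{err: &{retry: μZ.…, stop: μZ.…}, retry: ?Int.μZ.…}
τ conforms to S (length 8)

NONE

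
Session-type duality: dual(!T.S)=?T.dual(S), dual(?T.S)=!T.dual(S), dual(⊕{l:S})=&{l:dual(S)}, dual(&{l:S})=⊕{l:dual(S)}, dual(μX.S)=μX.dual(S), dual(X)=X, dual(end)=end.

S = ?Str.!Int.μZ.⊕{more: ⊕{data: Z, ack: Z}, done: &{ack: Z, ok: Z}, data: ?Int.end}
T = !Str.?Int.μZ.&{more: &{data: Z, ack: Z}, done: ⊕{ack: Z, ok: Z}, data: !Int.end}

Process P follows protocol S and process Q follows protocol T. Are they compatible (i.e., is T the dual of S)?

YES

?Str ‖ !Str  match
  !Int ‖ ?Int  match
    μZ ‖ μZ  match (μ self-dual)
      ⊕{more,done,data} ‖ &{more,done,data}  match label sets agree
        • more:
          ⊕{data,ack} ‖ &{data,ack}  match label sets agree
            • data:
              Z ‖ Z  match
            • ack:
              Z ‖ Z  match
        • done:
          &{ack,ok} ‖ ⊕{ack,ok}  match label sets agree
            • ack:
              Z ‖ Z  match
            • ok:
              Z ‖ Z  match
        • data:
          ?Int ‖ !Int  match
            end ‖ end  match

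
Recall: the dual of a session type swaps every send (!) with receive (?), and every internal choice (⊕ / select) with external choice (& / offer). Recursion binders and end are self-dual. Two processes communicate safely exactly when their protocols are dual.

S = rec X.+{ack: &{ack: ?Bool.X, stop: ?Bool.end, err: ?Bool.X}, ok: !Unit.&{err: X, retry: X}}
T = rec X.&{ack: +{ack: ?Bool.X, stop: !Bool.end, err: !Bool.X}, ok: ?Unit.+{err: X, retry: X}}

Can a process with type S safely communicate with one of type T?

NO

rec X | rec X  match (μ self-dual)
  +{ack,ok} | &{ack,ok}  match same labels
    [ack]
      &{ack,stop,err} | +{ack,stop,err}  match same labels
        [ack]
          ?Bool | ?Bool  ✗ same direction on both sides — not dual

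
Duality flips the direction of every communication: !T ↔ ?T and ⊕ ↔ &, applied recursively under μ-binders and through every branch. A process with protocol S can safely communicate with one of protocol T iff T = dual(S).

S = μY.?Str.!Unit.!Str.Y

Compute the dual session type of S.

μY ↦ μY  (binder kept)
  ?Str ↦ !Str
    !Unit ↦ ?Unit
      !Str ↦ ?Str
        dual(Y) = Y

μY.!Str.?Unit.?Str.Y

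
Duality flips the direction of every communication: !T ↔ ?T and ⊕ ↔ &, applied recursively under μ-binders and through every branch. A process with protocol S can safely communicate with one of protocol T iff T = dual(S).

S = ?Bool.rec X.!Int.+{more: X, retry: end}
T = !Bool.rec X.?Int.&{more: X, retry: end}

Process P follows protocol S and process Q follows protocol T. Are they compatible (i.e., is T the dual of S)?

?Bool | !Bool  match
  rec X | rec X  match (rec unchanged)
    !Int | ?Int  match
      +{more,retry} | &{more,retry}  match same labels
        [more]
          X | X  match
        [retry]
          end | end  match

YES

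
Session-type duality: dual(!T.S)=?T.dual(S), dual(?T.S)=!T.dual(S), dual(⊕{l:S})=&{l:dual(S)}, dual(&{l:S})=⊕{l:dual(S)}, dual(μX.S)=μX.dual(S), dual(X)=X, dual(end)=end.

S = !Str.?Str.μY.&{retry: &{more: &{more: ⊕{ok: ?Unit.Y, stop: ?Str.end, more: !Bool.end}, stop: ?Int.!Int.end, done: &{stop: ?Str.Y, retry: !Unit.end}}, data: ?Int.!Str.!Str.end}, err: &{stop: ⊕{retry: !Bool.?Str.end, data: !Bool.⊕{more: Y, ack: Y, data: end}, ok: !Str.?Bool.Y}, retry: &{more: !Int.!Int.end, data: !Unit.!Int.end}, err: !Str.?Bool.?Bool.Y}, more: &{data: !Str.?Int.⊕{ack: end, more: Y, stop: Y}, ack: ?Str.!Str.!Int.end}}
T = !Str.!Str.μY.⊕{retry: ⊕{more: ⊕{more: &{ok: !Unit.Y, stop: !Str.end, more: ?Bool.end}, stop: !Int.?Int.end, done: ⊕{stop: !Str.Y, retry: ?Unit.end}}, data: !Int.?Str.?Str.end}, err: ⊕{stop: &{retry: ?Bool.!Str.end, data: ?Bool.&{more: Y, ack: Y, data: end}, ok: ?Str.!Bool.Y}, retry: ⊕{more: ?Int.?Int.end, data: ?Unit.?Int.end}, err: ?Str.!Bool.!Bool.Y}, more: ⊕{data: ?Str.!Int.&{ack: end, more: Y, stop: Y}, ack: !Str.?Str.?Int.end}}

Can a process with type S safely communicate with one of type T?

!Str ‖ !Str  ✗ same direction on both sides — not dual

NO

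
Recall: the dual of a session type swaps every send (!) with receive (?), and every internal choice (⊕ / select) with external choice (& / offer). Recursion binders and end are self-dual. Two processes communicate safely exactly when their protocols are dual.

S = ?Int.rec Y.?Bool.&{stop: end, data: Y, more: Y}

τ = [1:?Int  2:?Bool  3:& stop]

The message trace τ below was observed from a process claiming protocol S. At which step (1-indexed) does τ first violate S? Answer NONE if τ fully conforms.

@1 ?Int  match  residual = rec Y.…
@2 ?Bool  match  residual = &{stop: end, data: rec Y.…, more: rec Y.…}
@3 & stop  match  residual = end
all 3 steps conform

NONE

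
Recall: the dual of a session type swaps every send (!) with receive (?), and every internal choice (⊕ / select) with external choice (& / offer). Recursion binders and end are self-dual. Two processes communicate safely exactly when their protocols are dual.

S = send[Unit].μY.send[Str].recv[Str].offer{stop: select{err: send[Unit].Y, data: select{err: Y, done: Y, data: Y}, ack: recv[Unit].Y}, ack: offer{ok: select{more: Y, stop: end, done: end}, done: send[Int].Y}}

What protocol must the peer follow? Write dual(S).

recv[Unit].μY.recv[Str].send[Str].select{stop: offer{err: recv[Unit].Y, data: offer{err: Y, done: Y, data: Y}, ack: send[Unit].Y}, ack: select{ok: offer{more: Y, stop: end, done: end}, done: recv[Int].Y}}

send[Unit] ↦ recv[Unit]
  μY ↦ μY  (binder kept)
    send[Str] ↦ recv[Str]
      recv[Str] ↦ send[Str]
        offer{stop,ack} ↦ select{stop,ack}  (&→⊕)
          [stop]
            select{err,data,ack} ↦ offer{err,data,ack}  (⊕→&)
              [err]
                send[Unit] ↦ recv[Unit]
                  Y ↦ Y
              [data]
                select{err,done,data} ↦ offer{err,done,data}  (⊕→&)
                  [err]
                    Y ↦ Y
                  [done]
                    Y ↦ Y
                  [data]
                    Y ↦ Y
              [ack]
                recv[Unit] ↦ send[Unit]
                  Y ↦ Y
          [ack]
            offer{ok,done} ↦ select{ok,done}  (&→⊕)
              [ok]
                select{more,stop,done} ↦ offer{more,stop,done}  (⊕→&)
                  [more]
                    Y ↦ Y
                  [stop]
                    end ↦ end
                  [done]
                    end ↦ end
              [done]
                send[Int] ↦ recv[Int]
                  Y ↦ Y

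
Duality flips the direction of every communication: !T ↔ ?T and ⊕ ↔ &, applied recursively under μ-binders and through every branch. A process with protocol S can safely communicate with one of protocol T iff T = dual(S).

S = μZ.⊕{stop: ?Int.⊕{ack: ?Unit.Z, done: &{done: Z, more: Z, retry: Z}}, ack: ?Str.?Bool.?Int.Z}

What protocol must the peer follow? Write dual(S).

μZ ↦ μZ  (μ self-dual)
  ⊕{stop,ack} ↦ &{stop,ack}  (internal→external)
    • stop:
      ?Int ↦ !Int
        ⊕{ack,done} ↦ &{ack,done}  (internal→external)
          • ack:
            ?Unit ↦ !Unit
              dual(Z) = Z
          • done:
            &{done,more,retry} ↦ ⊕{done,more,retry}  (external→internal)
              • done:
                dual(Z) = Z
              • more:
                dual(Z) = Z
              • retry:
                dual(Z) = Z
    • ack:
      ?Str ↦ !Str
        ?Bool ↦ !Bool
          ?Int ↦ !Int
            dual(Z) = Z

μZ.&{stop: !Int.&{ack: !Unit.Z, done: ⊕{done: Z, more: Z, retry: Z}}, ack: !Str.!Bool.!Int.Z}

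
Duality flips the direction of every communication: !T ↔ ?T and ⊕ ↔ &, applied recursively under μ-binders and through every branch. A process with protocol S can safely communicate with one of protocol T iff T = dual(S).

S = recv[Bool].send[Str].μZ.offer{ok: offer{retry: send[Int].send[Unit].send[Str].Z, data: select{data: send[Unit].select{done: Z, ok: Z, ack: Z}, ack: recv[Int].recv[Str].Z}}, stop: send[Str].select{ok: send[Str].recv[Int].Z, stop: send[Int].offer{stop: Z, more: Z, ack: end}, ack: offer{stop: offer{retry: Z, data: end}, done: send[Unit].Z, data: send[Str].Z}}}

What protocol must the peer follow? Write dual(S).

recv[Bool] = send[Bool]
  send[Str] = recv[Str]
    μZ = μZ  (binder kept)
      offer{ok,stop} = select{ok,stop}  (external→internal)
        • ok:
          offer{retry,data} = select{retry,data}  (external→internal)
            • retry:
              send[Int] = recv[Int]
                send[Unit] = recv[Unit]
                  send[Str] = recv[Str]
                    Z ↦ Z
            • data:
              select{data,ack} = offer{data,ack}  (⊕→&)
                • data:
                  send[Unit] = recv[Unit]
                    select{done,ok,ack} = offer{done,ok,ack}  (⊕→&)
                      • done:
                        Z ↦ Z
                      • ok:
                        Z ↦ Z
                      • ack:
                        Z ↦ Z
                • ack:
                  recv[Int] = send[Int]
                    recv[Str] = send[Str]
                      Z ↦ Z
        • stop:
          send[Str] = recv[Str]
            select{ok,stop,ack} = offer{ok,stop,ack}  (⊕→&)
              • ok:
                send[Str] = recv[Str]
                  recv[Int] = send[Int]
                    Z ↦ Z
              • stop:
                send[Int] = recv[Int]
                  offer{stop,more,ack} = select{stop,more,ack}  (external→internal)
                    • stop:
                      Z ↦ Z
                    • more:
                      Z ↦ Z
                    • ack:
                      end ↦ end
              • ack:
                offer{stop,done,data} = select{stop,done,data}  (external→internal)
                  • stop:
                    offer{retry,data} = select{retry,data}  (external→internal)
                      • retry:
                        Z ↦ Z
                      • data:
                        end ↦ end
                  • done:
                    send[Unit] = recv[Unit]
                      Z ↦ Z
                  • data:
                    send[Str] = recv[Str]
                      Z ↦ Z

send[Bool].recv[Str].μZ.select{ok: select{retry: recv[Int].recv[Unit].recv[Str].Z, data: offer{data: recv[Unit].offer{done: Z, ok: Z, ack: Z}, ack: send[Int].send[Str].Z}}, stop: recv[Str].offer{ok: recv[Str].send[Int].Z, stop: recv[Int].select{stop: Z, more: Z, ack: end}, ack: select{stop: select{retry: Z, data: end}, done: recv[Unit].Z, data: recv[Str].Z}}}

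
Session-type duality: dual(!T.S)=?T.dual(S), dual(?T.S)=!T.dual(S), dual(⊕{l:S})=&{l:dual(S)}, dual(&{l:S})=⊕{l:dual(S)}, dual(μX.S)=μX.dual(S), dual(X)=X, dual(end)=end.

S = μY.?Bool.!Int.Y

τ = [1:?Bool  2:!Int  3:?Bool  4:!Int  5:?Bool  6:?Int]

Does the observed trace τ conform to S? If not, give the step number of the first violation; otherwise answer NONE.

@1 ?Bool  ok  state: !Int.μY.…
@2 !Int  ok  state: μY.…
@3 ?Bool  ok  state: !Int.μY.…
@4 !Int  ok  state: μY.…
@5 ?Bool  ok  state: !Int.μY.…
@6 got ?Int, protocol expects !Int  ✗

6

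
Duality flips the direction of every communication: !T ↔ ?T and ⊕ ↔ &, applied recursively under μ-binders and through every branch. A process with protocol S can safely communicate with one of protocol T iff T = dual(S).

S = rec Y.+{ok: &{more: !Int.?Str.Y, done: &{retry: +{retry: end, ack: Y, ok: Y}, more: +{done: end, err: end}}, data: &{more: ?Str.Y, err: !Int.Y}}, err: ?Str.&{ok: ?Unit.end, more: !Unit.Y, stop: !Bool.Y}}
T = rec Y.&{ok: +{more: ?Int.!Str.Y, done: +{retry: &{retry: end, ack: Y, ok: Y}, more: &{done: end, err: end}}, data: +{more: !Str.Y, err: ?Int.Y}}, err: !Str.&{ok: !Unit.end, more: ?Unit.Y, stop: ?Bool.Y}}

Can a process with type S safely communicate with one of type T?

NO

rec Y | rec Y  ok (binder kept)
  +{ok,err} | &{ok,err}  ok labels match
    [ok]
      &{more,done,data} | +{more,done,data}  ok labels match
        [more]
          !Int | ?Int  ok
            ?Str | !Str  ok
              Y | Y  ok
        [done]
          &{retry,more} | +{retry,more}  ok labels match
            [retry]
              +{retry,ack,ok} | &{retry,ack,ok}  ok labels match
                [retry]
                  end | end  ok
                [ack]
                  Y | Y  ok
                [ok]
                  Y | Y  ok
            [more]
              +{done,err} | &{done,err}  ok labels match
                [done]
                  end | end  ok
                [err]
                  end | end  ok
        [data]
          &{more,err} | +{more,err}  ok labels match
            [more]
              ?Str | !Str  ok
                Y | Y  ok
            [err]
              !Int | ?Int  ok
                Y | Y  ok
    [err]
      ?Str | !Str  ok
        &{ok,more,stop} | &{ok,more,stop}  ✗ choice polarity not flipped — not dual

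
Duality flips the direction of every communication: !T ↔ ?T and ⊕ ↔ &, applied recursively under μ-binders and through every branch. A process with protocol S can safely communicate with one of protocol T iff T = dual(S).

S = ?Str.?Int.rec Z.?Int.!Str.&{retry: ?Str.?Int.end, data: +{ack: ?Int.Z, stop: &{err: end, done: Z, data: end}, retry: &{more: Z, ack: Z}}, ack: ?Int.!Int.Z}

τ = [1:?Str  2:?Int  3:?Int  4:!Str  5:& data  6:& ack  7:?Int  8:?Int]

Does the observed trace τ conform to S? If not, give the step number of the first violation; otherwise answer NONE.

6

@1 ?Str  match  residual = ?Int.rec Z.…
@2 ?Int  match  residual = rec Z.…
@3 ?Int  match  residual = !Str.&{retry: ?Str.?Int.end, data: +{ack: ?Int.rec Z.…, stop: &{err: end, done: rec Z.…, data: end}, retry: &{more: rec Z.…, ack: rec Z.…}}, ack: ?Int.!Int.rec Z.…}
@4 !Str  match  residual = &{retry: ?Str.?Int.end, data: +{ack: ?Int.rec Z.…, stop: &{err: end, done: rec Z.…, data: end}, retry: &{more: rec Z.…, ack: rec Z.…}}, ack: ?Int.!Int.rec Z.…}
@5 & data  match  residual = +{ack: ?Int.rec Z.…, stop: &{err: end, done: rec Z.…, data: end}, retry: &{more: rec Z.…, ack: rec Z.…}}
@6 got & ack, protocol expects + ack or + stop or + retry  ✗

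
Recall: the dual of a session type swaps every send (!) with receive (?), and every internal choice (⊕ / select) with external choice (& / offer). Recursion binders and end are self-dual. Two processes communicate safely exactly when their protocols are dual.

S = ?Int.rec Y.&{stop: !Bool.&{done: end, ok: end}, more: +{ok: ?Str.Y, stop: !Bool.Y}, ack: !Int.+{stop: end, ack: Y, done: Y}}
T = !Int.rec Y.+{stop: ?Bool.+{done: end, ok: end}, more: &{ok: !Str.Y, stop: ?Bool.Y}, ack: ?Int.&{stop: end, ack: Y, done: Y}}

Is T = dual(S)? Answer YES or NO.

?Int vs !Int  ok
  rec Y vs rec Y  ok (μ self-dual)
    &{stop,more,ack} vs +{stop,more,ack}  ok labels match
      [stop]
        !Bool vs ?Bool  ok
          &{done,ok} vs +{done,ok}  ok labels match
            [done]
              end vs end  ok
            [ok]
              end vs end  ok
      [more]
        +{ok,stop} vs &{ok,stop}  ok labels match
          [ok]
            ?Str vs !Str  ok
              Y vs Y  ok
          [stop]
            !Bool vs ?Bool  ok
              Y vs Y  ok
      [ack]
        !Int vs ?Int  ok
          +{stop,ack,done} vs &{stop,ack,done}  ok labels match
            [stop]
              end vs end  ok
            [ack]
              Y vs Y  ok
            [done]
              Y vs Y  ok

YES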